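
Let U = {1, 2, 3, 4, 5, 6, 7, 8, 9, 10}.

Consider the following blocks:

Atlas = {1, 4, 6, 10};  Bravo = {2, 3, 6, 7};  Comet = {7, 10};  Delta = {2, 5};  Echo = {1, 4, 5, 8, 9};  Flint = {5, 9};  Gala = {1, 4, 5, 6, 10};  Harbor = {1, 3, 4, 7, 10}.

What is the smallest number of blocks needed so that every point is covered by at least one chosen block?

3

Take {Bravo, Echo, Harbor}. Their union is {1, 2, 3, 4, 5, 6, 7, 8, 9, 10}, which is all 10 points.
Only Echo contains 8, so Echo is forced; the remaining 5 points need at least 2 more blocks (each remaining block adds at most 4) — so at least 3 blocks are needed, and 3 is optimal.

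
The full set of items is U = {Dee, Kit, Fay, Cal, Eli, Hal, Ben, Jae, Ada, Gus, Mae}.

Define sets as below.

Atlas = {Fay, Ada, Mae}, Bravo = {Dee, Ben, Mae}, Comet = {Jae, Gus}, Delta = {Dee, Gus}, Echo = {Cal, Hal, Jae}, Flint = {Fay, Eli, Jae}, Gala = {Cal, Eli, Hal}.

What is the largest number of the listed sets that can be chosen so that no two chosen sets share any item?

Atlas, Comet, Gala are pairwise disjoint (Atlas={Fay,Ada,Mae}; Comet={Jae,Gus}; Gala={Cal,Eli,Hal}).
Every remaining set overlaps one of these, and no 4 of the listed sets are pairwise disjoint, so 3 is the maximum.

3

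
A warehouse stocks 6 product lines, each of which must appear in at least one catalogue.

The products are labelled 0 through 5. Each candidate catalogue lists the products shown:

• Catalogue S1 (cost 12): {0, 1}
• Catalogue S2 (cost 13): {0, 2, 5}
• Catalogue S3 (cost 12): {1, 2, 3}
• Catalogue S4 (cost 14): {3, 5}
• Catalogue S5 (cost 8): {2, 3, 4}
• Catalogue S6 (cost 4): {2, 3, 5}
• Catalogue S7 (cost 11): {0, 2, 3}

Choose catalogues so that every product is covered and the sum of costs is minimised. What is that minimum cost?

S1, S5, S6 together cover every product (S1 ∪ S5 ∪ S6 = {0, 1, 2, 3, 4, 5}); total cost 12 + 8 + 4 = 24.
No covering selection has total cost below 24.

24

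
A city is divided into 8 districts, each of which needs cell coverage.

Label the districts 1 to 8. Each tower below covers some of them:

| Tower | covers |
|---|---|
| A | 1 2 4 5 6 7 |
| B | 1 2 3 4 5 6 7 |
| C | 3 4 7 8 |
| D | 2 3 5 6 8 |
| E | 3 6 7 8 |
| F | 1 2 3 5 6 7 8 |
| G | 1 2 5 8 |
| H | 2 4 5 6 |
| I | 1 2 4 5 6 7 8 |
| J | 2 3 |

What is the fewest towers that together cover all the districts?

B and C together: B ∪ C = {1, 2, 3, 4, 5, 6, 7, 8} — every district is covered.
No single tower has all 8 districts (the largest, B, has 7), so 2 is optimal.

2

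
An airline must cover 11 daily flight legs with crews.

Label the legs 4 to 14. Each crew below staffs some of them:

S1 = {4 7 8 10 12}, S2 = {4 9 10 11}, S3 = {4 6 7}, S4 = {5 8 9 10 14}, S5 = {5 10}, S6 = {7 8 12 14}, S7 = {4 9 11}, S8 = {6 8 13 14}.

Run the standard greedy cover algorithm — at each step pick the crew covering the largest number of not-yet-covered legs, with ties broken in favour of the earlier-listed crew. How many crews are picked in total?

4

Greedy: pick S1 (covers 5 new) → pick S4 (covers 3 new) → pick S8 (covers 2 new) → pick S2 (covers 1 new). Total picks: 4.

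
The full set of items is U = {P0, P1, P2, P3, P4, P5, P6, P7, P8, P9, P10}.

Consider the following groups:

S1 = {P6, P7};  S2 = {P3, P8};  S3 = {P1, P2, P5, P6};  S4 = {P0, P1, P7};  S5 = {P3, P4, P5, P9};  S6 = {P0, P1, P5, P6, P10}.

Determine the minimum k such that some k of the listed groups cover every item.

S1, S2, S3, S5, and S6 cover everything between them: the union {P0, P1, P2, P3, P4, P5, P6, P7, P8, P9, P10} is all of U.
No 4 of the 6 groups cover everything (all 15 combinations miss at least one item), so 5 is optimal.

5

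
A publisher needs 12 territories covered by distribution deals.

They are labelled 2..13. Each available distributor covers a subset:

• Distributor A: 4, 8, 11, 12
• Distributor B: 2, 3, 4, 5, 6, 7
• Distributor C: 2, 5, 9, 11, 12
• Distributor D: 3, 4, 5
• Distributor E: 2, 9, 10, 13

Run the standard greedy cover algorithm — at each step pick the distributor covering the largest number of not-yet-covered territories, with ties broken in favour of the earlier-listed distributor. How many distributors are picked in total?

3

Greedy: pick B (covers 6 new) → pick A (covers 3 new) → pick E (covers 3 new). Total picks: 3.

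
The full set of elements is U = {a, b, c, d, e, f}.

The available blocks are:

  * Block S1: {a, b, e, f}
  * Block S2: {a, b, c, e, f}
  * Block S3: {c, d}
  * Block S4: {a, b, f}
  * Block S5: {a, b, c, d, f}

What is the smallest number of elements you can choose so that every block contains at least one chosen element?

2

Take H = {d, f}. Each listed block contains at least one of these, so H is a hitting set of size 2.
The blocks S1, S3 are pairwise disjoint, so any hitting set needs a separate element for each — at least 2. Hence 2 is optimal.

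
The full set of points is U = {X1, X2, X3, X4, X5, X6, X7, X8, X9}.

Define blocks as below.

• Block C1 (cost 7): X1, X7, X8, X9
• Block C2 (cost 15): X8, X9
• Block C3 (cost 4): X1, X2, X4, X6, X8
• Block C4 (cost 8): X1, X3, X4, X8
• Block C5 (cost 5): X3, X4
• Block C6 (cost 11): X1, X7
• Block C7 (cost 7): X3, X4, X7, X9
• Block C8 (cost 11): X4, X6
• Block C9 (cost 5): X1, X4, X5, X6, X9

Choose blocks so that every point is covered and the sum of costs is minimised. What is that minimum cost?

C3, C7, C9 together cover every point (C3 ∪ C7 ∪ C9 = {X1, X2, X3, X4, X5, X6, X7, X8, X9}); total cost 4 + 7 + 5 = 16.
No covering selection has total cost below 16.

16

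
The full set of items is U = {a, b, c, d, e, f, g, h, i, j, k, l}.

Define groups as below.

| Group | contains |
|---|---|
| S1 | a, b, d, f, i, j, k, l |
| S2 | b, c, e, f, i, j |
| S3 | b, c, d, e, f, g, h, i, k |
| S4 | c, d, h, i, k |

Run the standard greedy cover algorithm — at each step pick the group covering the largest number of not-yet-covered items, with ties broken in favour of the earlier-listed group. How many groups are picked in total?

2

Greedy: pick S3 (covers 9 new) → pick S1 (covers 3 new). Total picks: 2.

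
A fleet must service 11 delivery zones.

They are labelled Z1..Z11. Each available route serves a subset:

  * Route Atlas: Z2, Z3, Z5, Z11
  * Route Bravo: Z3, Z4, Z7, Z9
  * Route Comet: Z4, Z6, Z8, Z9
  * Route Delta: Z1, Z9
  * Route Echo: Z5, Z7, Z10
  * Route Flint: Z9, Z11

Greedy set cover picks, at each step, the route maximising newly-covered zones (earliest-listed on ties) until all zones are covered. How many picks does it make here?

Greedy: pick Atlas (covers 4 new) → pick Comet (covers 4 new) → pick Echo (covers 2 new) → pick Delta (covers 1 new). Total picks: 4.

4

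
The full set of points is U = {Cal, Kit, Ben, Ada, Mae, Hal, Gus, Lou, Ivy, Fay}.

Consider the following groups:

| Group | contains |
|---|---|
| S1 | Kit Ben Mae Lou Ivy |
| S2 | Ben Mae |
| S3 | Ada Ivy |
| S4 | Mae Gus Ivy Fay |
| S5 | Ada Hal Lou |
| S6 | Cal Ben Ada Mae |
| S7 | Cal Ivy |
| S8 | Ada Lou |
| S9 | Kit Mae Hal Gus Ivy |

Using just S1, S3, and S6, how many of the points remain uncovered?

Union of S1, S3, S6 = {Cal, Kit, Ben, Ada, Mae, Lou, Ivy}.
Not covered: Hal, Gus, Fay — 3 points.

3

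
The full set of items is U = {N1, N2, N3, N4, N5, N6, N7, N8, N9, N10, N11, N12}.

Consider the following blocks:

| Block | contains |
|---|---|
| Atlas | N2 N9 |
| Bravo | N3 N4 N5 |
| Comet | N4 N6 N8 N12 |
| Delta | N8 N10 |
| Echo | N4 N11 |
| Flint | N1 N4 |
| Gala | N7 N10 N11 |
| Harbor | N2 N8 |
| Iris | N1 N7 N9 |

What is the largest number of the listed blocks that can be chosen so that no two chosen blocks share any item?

Atlas, Comet, Gala are pairwise disjoint (Atlas={N2,N9}; Comet={N4,N6,N8,N12}; Gala={N7,N10,N11}).
Every remaining block overlaps one of these, and no 4 of the listed blocks are pairwise disjoint, so 3 is the maximum.

3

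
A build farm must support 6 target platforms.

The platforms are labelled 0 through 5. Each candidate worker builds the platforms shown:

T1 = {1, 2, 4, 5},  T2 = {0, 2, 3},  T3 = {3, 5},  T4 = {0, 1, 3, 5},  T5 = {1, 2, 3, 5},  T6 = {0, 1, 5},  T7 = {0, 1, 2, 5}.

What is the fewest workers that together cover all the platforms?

2

Take {T1, T4}. Their union is {0, 1, 2, 3, 4, 5}, which is all 6 platforms.
No single worker has all 6 platforms (the largest, T1, has 4), so 2 is optimal.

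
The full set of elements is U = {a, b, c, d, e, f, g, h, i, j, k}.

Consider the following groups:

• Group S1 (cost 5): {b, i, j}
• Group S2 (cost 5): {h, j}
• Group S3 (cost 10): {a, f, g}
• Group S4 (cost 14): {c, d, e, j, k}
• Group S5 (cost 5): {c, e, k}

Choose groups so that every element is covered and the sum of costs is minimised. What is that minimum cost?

34

S1, S2, S3, S4 together cover every element (S1 ∪ S2 ∪ S3 ∪ S4 = {a, b, c, d, e, f, g, h, i, j, k}); total cost 5 + 5 + 10 + 14 = 34.
The greedy pick S1, S5, S3, S2, S4 costs 39; no covering selection beats 34.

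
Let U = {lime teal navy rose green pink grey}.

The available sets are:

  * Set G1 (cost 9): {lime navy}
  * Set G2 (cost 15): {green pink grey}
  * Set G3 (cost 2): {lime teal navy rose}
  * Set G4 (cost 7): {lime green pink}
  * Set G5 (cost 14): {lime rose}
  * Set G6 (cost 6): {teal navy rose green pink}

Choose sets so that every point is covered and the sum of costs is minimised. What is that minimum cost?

17

G2, G3 together cover every point (G2 ∪ G3 = {lime, teal, navy, rose, green, pink, grey}); total cost 15 + 2 = 17.
The greedy pick G3, G6, G2 costs 23; no covering selection beats 17.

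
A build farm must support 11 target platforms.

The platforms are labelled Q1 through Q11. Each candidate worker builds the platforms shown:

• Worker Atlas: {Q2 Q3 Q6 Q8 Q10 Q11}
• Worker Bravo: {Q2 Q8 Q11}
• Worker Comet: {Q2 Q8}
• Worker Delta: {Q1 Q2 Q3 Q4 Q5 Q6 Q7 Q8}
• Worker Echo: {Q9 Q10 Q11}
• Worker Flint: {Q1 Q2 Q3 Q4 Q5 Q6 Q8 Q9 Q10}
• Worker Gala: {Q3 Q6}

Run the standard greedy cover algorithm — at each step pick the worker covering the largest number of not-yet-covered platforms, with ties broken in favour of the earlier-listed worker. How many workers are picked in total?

Greedy: pick Flint (covers 9 new) → pick Atlas (covers 1 new) → pick Delta (covers 1 new). Total picks: 3.
(The true minimum cover uses only 2 workers, so greedy is not optimal here.)

3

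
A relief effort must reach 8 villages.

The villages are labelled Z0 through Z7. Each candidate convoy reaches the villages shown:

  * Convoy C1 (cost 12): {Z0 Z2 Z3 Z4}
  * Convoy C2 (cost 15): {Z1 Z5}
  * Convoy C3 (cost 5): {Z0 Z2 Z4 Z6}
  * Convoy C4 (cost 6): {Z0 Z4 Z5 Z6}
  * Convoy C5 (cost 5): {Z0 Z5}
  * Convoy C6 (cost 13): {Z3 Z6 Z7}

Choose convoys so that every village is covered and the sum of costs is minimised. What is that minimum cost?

C2, C3, C6 together cover every village (C2 ∪ C3 ∪ C6 = {Z0, Z1, Z2, Z3, Z4, Z5, Z6, Z7}); total cost 15 + 5 + 13 = 33.
The greedy pick C3, C5, C6, C2 costs 38; no covering selection beats 33.

33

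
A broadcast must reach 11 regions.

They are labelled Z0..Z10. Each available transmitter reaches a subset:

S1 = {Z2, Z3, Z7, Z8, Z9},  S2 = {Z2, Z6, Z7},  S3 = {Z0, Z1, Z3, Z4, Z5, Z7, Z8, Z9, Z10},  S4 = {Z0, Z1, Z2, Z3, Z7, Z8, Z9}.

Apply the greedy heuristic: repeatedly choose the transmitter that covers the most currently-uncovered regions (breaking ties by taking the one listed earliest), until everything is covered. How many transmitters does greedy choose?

Greedy: pick S3 (covers 9 new) → pick S2 (covers 2 new). Total picks: 2.

2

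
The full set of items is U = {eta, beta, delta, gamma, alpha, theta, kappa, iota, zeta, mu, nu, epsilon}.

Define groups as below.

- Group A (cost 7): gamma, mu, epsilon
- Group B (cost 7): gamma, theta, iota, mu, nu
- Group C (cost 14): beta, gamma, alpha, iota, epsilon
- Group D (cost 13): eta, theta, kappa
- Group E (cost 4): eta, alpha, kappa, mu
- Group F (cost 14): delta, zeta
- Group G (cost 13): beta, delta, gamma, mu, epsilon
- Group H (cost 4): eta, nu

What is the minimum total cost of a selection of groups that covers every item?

38

B, E, F, G together cover every item (B ∪ E ∪ F ∪ G = {eta, beta, delta, gamma, alpha, theta, kappa, iota, zeta, mu, nu, epsilon}); total cost 7 + 4 + 14 + 13 = 38.
No covering selection has total cost below 38.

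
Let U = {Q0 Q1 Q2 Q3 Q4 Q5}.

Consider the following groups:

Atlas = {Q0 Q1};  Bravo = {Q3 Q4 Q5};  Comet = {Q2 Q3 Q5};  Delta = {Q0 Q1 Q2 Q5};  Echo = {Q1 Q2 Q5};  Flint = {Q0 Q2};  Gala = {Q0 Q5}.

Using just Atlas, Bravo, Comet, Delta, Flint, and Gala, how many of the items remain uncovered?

Union of Atlas, Bravo, Comet, Delta, Flint, Gala = {Q0, Q1, Q2, Q3, Q4, Q5} — that's every item, so 0 are uncovered.

0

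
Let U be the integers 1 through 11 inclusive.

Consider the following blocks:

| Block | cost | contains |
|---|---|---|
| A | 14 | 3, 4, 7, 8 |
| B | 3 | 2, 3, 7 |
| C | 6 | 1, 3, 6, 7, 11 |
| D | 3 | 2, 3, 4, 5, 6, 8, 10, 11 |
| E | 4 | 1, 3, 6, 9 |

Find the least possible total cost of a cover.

10

B, D, E together cover every item (B ∪ D ∪ E = {1, 2, 3, 4, 5, 6, 7, 8, 9, 10, 11}); total cost 3 + 3 + 4 = 10.
No covering selection has total cost below 10.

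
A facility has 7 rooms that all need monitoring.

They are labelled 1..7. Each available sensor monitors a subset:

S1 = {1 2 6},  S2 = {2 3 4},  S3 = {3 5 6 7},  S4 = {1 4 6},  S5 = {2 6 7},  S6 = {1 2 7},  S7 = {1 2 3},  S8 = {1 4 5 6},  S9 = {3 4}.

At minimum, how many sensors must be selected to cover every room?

Take {S2, S3, S6}. Their union is {1, 2, 3, 4, 5, 6, 7}, which is all 7 rooms.
No 2 of the 9 sensors cover everything (all 36 combinations miss at least one room), so 3 is optimal.

3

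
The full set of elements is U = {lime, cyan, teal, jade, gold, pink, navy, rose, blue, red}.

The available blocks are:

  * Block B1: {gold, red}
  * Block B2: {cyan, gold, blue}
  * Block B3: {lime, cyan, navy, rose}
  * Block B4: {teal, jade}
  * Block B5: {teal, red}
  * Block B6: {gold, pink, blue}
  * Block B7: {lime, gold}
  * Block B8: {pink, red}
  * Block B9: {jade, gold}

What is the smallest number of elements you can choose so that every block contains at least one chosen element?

The 4 elements {cyan, teal, gold, red} hit every block.
No choice of 3 elements meets every block, so 4 is the minimum.

4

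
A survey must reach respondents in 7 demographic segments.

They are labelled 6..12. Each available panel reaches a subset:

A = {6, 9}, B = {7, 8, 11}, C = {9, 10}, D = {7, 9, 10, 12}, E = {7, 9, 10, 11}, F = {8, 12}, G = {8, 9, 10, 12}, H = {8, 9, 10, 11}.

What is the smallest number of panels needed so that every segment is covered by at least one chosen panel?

A and B and D together: A ∪ B ∪ D = {6, 7, 8, 9, 10, 11, 12} — every segment is covered.
Only A contains 6, so A is forced; the remaining 5 segments need at least 2 more panels (each remaining panel adds at most 3) — so at least 3 panels are needed, and 3 is optimal.

3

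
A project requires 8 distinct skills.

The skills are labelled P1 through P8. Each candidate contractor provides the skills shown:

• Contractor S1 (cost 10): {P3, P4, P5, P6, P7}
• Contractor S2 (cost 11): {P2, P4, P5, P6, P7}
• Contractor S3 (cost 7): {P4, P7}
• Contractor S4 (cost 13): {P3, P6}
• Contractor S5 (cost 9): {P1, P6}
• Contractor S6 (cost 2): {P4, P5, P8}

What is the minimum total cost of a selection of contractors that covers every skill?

S1, S2, S5, S6 together cover every skill (S1 ∪ S2 ∪ S5 ∪ S6 = {P1, P2, P3, P4, P5, P6, P7, P8}); total cost 10 + 11 + 9 + 2 = 32.
No covering selection has total cost below 32.

32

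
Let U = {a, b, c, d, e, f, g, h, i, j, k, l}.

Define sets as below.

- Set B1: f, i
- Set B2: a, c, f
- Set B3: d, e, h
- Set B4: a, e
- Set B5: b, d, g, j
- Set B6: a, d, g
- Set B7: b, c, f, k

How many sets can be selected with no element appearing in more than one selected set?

3

B1, B4, B5 are pairwise disjoint (B1={f,i}; B4={a,e}; B5={b,d,g,j}).
Every remaining set overlaps one of these, and no 4 of the listed sets are pairwise disjoint, so 3 is the maximum.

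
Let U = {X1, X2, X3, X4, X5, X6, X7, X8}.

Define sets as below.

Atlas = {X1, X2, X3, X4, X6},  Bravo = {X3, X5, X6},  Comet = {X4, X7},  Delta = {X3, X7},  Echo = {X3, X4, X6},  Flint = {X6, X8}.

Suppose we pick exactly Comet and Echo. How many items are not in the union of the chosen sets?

4

Union of Comet, Echo = {X3, X4, X6, X7}.
Not covered: X1, X2, X5, X8 — 4 items.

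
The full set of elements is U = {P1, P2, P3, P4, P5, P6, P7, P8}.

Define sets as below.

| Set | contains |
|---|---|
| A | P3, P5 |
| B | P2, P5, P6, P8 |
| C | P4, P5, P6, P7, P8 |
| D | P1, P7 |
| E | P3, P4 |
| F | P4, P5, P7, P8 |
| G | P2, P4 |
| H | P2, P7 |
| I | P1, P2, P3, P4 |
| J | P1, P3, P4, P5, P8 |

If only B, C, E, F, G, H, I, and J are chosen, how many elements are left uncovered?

Union of B, C, E, F, G, H, I, J = {P1, P2, P3, P4, P5, P6, P7, P8} — that's every element, so 0 are uncovered.

0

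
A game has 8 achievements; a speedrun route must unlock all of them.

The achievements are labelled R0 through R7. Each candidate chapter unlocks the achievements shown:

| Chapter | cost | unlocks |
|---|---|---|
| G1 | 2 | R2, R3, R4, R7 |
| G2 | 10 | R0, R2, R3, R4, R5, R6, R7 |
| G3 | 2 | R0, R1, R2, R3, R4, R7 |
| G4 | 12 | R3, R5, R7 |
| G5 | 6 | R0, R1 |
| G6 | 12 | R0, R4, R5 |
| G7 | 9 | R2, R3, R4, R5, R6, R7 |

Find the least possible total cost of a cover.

G3, G7 together cover every achievement (G3 ∪ G7 = {R0, R1, R2, R3, R4, R5, R6, R7}); total cost 2 + 9 = 11.
No covering selection has total cost below 11.

11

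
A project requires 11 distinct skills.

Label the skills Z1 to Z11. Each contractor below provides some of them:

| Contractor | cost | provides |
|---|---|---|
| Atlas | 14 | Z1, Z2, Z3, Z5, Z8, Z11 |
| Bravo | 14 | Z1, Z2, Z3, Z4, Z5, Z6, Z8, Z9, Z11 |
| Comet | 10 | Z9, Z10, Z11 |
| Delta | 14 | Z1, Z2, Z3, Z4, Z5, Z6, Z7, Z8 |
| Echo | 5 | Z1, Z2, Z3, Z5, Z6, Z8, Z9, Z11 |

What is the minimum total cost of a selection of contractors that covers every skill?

24

Comet, Delta together cover every skill (Comet ∪ Delta = {Z1, Z2, Z3, Z4, Z5, Z6, Z7, Z8, Z9, Z10, Z11}); total cost 10 + 14 = 24.
The greedy pick Echo, Delta, Comet costs 29; no covering selection beats 24.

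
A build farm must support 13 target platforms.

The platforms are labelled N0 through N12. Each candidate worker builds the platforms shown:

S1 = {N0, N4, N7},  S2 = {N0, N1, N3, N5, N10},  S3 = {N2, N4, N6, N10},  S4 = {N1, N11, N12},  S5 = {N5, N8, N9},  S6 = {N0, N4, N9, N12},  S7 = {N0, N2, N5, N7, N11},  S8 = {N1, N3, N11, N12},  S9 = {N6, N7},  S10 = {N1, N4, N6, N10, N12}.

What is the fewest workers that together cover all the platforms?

Take {S5, S7, S8, S10}. Their union is {N0, N1, N2, N3, N4, N5, N6, N7, N8, N9, N10, N11, N12}, which is all 13 platforms.
No 3 of the 10 workers cover everything (all 120 combinations miss at least one platform), so 4 is optimal.

4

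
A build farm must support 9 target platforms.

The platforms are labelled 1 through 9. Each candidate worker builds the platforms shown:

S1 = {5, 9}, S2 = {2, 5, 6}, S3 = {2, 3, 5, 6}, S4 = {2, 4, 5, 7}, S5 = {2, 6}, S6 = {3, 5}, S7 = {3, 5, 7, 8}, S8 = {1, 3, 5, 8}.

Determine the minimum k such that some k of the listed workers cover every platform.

4

Take {S1, S3, S4, S8}. Their union is {1, 2, 3, 4, 5, 6, 7, 8, 9}, which is all 9 platforms.
Only S1 contains 9, so S1 is forced; the remaining 7 platforms need at least 3 more workers (each remaining worker adds at most 3) — so at least 4 workers are needed, and 4 is optimal.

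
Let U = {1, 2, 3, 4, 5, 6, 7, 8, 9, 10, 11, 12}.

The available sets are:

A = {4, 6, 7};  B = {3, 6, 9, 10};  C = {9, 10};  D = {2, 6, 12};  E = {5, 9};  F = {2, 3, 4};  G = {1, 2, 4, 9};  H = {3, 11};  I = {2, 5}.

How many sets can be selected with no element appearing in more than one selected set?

A, C, H, I are pairwise disjoint (A={4,6,7}; C={9,10}; H={3,11}; I={2,5}).
Every remaining set overlaps one of these, and no 5 of the listed sets are pairwise disjoint, so 4 is the maximum.

4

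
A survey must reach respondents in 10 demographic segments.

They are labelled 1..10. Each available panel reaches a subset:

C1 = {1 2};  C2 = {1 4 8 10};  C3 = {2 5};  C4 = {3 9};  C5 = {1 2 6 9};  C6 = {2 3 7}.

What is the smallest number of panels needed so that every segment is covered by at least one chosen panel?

4

Take {C2, C3, C5, C6}. Their union is {1, 2, 3, 4, 5, 6, 7, 8, 9, 10}, which is all 10 segments.
No 3 of the 6 panels cover everything (all 20 combinations miss at least one segment), so 4 is optimal.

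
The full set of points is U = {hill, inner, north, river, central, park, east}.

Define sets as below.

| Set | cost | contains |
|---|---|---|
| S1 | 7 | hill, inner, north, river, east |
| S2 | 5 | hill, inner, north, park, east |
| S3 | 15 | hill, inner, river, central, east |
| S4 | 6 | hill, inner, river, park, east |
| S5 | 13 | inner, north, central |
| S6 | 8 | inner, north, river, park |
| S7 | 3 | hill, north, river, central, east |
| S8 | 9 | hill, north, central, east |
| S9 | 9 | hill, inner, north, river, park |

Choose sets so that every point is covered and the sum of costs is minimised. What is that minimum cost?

S2, S7 together cover every point (S2 ∪ S7 = {hill, inner, north, river, central, park, east}); total cost 5 + 3 = 8.
No covering selection has total cost below 8.

8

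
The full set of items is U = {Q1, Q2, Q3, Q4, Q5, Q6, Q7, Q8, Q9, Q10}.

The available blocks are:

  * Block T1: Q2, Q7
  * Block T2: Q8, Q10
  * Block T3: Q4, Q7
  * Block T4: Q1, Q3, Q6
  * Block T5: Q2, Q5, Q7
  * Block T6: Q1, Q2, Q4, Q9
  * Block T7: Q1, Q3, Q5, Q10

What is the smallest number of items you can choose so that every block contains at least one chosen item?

3

Take H = {Q1, Q7, Q10}. Each listed block contains at least one of these, so H is a hitting set of size 3.
The blocks T2, T4, T5 are pairwise disjoint, so any hitting set needs a separate item for each — at least 3. Hence 3 is optimal.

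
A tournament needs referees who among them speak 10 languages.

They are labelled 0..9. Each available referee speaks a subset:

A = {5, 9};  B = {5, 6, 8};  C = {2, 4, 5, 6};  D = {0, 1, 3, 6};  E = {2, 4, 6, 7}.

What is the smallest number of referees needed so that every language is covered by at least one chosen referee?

4

A and B and D and E together: A ∪ B ∪ D ∪ E = {0, 1, 2, 3, 4, 5, 6, 7, 8, 9} — every language is covered.
Only B contains 8, so B is forced; the remaining 7 languages need at least 3 more referees (each remaining referee adds at most 3) — so at least 4 referees are needed, and 4 is optimal.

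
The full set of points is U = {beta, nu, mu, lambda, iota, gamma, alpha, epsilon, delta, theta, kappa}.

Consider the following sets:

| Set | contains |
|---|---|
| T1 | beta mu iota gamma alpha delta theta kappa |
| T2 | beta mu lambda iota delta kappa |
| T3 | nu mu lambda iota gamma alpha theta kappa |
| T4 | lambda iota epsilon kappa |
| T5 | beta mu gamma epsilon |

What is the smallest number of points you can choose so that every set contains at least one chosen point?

2

Take H = {beta, iota}. Each listed set contains at least one of these, so H is a hitting set of size 2.
No single point lies in every set, so at least 2 are needed and 2 is optimal.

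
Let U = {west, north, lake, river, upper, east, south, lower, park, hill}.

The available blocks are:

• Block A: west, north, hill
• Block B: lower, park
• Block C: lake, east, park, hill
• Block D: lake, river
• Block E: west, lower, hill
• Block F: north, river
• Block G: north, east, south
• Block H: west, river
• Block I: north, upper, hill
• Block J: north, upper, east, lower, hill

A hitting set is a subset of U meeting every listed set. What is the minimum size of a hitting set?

4

T = {west, north, lake, lower} meets every block (each contains at least one member of T), and |T| = 4.
No choice of 3 elements meets every block, so 4 is the minimum.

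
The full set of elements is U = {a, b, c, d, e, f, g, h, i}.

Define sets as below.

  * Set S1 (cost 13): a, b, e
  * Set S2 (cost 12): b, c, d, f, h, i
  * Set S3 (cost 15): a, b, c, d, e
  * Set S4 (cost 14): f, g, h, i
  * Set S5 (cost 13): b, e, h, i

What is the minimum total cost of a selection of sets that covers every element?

S3, S4 together cover every element (S3 ∪ S4 = {a, b, c, d, e, f, g, h, i}); total cost 15 + 14 = 29.
The greedy pick S2, S1, S4 costs 39; no covering selection beats 29.

29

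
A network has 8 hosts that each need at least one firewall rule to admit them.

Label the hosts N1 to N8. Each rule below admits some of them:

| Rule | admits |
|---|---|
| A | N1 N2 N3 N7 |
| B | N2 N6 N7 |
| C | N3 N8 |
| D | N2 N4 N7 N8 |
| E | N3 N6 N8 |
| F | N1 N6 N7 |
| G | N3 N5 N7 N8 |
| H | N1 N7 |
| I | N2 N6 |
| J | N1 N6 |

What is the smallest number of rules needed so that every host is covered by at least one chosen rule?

3

Take {D, F, G}. Their union is {N1, N2, N3, N4, N5, N6, N7, N8}, which is all 8 hosts.
Only D contains N4, so D is forced; the remaining 4 hosts need at least 2 more rules (each remaining rule adds at most 2) — so at least 3 rules are needed, and 3 is optimal.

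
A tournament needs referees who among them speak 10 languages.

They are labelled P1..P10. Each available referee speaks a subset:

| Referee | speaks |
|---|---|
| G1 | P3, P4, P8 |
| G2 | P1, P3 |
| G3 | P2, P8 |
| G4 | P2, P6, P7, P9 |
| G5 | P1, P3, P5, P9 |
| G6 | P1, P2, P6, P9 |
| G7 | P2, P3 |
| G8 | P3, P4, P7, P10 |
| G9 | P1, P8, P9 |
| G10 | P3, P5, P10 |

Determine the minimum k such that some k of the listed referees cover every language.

4

Take {G3, G6, G8, G10}. Their union is {P1, P2, P3, P4, P5, P6, P7, P8, P9, P10}, which is all 10 languages.
No 3 of the 10 referees cover everything (all 120 combinations miss at least one language), so 4 is optimal.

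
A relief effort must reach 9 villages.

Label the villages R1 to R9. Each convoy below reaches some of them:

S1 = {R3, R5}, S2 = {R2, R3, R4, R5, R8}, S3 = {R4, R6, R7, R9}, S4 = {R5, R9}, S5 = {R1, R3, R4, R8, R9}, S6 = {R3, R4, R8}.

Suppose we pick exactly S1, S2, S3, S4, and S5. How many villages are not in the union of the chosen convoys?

0

Union of S1, S2, S3, S4, S5 = {R1, R2, R3, R4, R5, R6, R7, R8, R9} — that's every village, so 0 are uncovered.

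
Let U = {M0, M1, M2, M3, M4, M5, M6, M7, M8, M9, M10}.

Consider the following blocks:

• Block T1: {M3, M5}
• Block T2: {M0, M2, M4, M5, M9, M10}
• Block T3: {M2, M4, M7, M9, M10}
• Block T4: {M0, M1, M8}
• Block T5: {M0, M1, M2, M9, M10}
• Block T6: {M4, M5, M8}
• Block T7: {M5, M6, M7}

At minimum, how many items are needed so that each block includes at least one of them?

H = {M0, M2, M5} meets every block (each contains at least one member of H), and |H| = 3.
The blocks T1, T3, T4 are pairwise disjoint, so any hitting set needs a separate item for each — at least 3. Hence 3 is optimal.

3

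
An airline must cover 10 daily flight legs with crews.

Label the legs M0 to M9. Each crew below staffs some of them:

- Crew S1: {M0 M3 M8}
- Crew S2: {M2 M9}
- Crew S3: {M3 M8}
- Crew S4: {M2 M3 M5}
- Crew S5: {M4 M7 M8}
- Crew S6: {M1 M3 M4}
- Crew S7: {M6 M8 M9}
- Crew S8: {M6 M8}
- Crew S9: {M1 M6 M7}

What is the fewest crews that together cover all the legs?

S1 and S4 and S6 and S7 and S9 together: S1 ∪ S4 ∪ S6 ∪ S7 ∪ S9 = {M0, M1, M2, M3, M4, M5, M6, M7, M8, M9} — every leg is covered.
No 4 of the 9 crews cover everything (all 126 combinations miss at least one leg), so 5 is optimal.

5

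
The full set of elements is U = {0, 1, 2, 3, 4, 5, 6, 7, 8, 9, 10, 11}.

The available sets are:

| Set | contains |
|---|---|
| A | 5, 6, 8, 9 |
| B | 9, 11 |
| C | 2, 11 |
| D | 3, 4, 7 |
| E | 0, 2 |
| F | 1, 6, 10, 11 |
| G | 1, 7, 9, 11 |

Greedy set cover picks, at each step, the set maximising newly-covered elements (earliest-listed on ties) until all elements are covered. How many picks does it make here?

4

Greedy: pick A (covers 4 new) → pick D (covers 3 new) → pick F (covers 3 new) → pick E (covers 2 new). Total picks: 4.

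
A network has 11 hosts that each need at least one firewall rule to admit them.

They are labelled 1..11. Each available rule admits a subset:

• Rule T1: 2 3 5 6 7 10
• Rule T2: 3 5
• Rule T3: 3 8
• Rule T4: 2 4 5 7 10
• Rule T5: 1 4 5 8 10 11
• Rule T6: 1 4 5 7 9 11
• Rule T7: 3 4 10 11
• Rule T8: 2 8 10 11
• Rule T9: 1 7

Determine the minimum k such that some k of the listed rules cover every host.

T1 and T3 and T6 together: T1 ∪ T3 ∪ T6 = {1, 2, 3, 4, 5, 6, 7, 8, 9, 10, 11} — every host is covered.
Only T1 contains 6, so T1 is forced; the remaining 5 hosts need at least 2 more rules (each remaining rule adds at most 4) — so at least 3 rules are needed, and 3 is optimal.

3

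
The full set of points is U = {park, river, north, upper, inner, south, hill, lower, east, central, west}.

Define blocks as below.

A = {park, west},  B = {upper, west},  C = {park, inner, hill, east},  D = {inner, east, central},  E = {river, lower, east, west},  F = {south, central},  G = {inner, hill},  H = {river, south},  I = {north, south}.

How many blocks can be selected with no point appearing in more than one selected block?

3

B, G, H are pairwise disjoint (B={upper,west}; G={inner,hill}; H={river,south}).
Every remaining block overlaps one of these, and no 4 of the listed blocks are pairwise disjoint, so 3 is the maximum.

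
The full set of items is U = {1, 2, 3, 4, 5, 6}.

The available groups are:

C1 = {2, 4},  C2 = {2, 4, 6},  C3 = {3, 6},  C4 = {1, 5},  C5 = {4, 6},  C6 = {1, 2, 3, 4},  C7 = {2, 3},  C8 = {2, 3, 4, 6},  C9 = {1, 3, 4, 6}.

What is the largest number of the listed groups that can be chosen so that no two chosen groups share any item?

3

C1, C3, C4 are pairwise disjoint (C1={2,4}; C3={3,6}; C4={1,5}).
Every remaining group overlaps one of these, and no 4 of the listed groups are pairwise disjoint, so 3 is the maximum.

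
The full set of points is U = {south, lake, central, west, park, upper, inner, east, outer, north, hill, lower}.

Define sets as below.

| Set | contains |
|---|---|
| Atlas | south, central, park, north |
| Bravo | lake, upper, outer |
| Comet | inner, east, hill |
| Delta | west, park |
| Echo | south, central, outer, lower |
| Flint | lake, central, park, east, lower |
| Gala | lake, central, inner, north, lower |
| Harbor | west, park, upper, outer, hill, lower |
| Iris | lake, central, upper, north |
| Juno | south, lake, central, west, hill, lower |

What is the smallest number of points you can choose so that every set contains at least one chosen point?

4

The 4 points {park, upper, hill, lower} hit every set.
No choice of 3 points meets every set, so 4 is the minimum.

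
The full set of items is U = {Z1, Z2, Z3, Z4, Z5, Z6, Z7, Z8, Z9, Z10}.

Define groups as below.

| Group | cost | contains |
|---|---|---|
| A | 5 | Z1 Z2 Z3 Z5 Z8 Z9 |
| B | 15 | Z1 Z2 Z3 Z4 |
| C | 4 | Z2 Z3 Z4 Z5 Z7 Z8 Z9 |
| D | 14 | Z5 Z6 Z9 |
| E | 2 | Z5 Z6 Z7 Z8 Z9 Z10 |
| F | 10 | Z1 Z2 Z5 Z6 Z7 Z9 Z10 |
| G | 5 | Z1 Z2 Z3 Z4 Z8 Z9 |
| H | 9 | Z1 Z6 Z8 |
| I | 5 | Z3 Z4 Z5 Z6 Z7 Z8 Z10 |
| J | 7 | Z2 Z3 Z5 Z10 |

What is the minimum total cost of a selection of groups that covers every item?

E, G together cover every item (E ∪ G = {Z1, Z2, Z3, Z4, Z5, Z6, Z7, Z8, Z9, Z10}); total cost 2 + 5 = 7.
No covering selection has total cost below 7.

7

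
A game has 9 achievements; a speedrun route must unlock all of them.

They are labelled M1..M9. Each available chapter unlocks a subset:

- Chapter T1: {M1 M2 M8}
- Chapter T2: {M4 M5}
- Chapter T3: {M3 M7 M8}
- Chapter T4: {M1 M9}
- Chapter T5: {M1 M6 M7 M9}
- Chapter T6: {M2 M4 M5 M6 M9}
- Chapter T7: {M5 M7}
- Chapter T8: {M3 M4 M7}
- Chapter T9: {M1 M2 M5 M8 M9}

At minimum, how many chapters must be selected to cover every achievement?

Take {T1, T3, T6}. Their union is {M1, M2, M3, M4, M5, M6, M7, M8, M9}, which is all 9 achievements.
No 2 of the 9 chapters cover everything (all 36 combinations miss at least one achievement), so 3 is optimal.

3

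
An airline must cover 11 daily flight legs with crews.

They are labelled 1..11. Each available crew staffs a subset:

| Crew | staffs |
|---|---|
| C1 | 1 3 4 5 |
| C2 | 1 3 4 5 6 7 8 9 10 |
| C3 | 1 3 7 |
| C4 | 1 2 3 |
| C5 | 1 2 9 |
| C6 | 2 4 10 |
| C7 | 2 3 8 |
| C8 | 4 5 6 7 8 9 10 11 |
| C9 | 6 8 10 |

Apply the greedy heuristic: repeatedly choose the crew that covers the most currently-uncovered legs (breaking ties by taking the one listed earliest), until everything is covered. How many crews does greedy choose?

Greedy: pick C2 (covers 9 new) → pick C4 (covers 1 new) → pick C8 (covers 1 new). Total picks: 3.
(The true minimum cover uses only 2 crews, so greedy is not optimal here.)

3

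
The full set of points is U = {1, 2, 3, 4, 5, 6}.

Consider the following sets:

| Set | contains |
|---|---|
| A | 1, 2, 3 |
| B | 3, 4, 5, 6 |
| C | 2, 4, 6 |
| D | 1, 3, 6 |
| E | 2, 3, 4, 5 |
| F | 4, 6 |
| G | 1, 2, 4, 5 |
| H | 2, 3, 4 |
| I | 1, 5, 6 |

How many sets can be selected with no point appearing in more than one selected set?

A, F are pairwise disjoint (A={1,2,3}; F={4,6}).
Every remaining set overlaps one of these, and no 3 of the listed sets are pairwise disjoint, so 2 is the maximum.

2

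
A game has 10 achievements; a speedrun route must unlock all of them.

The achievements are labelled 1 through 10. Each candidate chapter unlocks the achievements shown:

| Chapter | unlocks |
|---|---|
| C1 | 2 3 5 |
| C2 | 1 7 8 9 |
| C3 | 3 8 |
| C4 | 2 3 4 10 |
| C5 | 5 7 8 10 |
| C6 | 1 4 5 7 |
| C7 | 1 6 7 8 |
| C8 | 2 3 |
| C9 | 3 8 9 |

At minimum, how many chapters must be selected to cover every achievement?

4

C2 and C4 and C6 and C7 together: C2 ∪ C4 ∪ C6 ∪ C7 = {1, 2, 3, 4, 5, 6, 7, 8, 9, 10} — every achievement is covered.
No 3 of the 9 chapters cover everything (all 84 combinations miss at least one achievement), so 4 is optimal.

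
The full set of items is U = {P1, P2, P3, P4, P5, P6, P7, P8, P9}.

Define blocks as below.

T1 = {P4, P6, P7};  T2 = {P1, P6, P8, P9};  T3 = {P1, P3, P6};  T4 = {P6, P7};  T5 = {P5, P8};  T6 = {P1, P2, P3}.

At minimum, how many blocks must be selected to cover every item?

4

T1 and T2 and T5 and T6 together: T1 ∪ T2 ∪ T5 ∪ T6 = {P1, P2, P3, P4, P5, P6, P7, P8, P9} — every item is covered.
Only T5 contains P5, so T5 is forced; the remaining 7 items need at least 3 more blocks (each remaining block adds at most 3) — so at least 4 blocks are needed, and 4 is optimal.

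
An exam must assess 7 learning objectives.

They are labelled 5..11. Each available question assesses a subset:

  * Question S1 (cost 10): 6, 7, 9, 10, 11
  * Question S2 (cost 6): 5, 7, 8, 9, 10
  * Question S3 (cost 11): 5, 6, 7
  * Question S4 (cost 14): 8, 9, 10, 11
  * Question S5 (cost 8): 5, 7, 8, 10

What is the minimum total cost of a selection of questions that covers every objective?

16

S1, S2 together cover every objective (S1 ∪ S2 = {5, 6, 7, 8, 9, 10, 11}); total cost 10 + 6 = 16.
No covering selection has total cost below 16.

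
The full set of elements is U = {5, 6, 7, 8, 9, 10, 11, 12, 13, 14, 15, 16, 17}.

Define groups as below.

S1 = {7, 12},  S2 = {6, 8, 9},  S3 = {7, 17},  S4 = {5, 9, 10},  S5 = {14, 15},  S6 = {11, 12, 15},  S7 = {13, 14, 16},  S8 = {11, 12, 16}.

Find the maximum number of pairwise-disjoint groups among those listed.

4

S3, S4, S6, S7 are pairwise disjoint (S3={7,17}; S4={5,9,10}; S6={11,12,15}; S7={13,14,16}).
Every remaining group overlaps one of these, and no 5 of the listed groups are pairwise disjoint, so 4 is the maximum.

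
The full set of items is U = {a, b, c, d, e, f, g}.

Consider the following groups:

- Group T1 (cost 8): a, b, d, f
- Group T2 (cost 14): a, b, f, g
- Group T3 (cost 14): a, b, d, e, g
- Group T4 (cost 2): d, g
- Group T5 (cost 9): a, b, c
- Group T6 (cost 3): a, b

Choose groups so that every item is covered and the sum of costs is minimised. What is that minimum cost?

31

T1, T3, T5 together cover every item (T1 ∪ T3 ∪ T5 = {a, b, c, d, e, f, g}); total cost 8 + 14 + 9 = 31.
The greedy pick T4, T6, T1, T5, T3 costs 36; no covering selection beats 31.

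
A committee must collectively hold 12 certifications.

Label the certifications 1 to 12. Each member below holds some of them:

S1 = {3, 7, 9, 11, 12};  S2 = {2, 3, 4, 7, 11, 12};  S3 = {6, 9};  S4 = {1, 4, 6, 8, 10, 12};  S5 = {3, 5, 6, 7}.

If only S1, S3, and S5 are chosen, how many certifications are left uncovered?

Union of S1, S3, S5 = {3, 5, 6, 7, 9, 11, 12}.
Not covered: 1, 2, 4, 8, 10 — 5 certifications.

5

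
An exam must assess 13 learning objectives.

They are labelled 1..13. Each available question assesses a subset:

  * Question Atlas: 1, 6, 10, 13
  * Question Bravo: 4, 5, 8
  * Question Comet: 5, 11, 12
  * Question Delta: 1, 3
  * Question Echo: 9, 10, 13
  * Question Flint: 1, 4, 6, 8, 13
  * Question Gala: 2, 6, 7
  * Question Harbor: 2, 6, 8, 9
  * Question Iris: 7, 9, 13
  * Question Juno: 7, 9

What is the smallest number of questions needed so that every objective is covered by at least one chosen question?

5

Comet and Delta and Echo and Flint and Gala together: Comet ∪ Delta ∪ Echo ∪ Flint ∪ Gala = {1, 2, 3, 4, 5, 6, 7, 8, 9, 10, 11, 12, 13} — every objective is covered.
No 4 of the 10 questions cover everything (all 210 combinations miss at least one objective), so 5 is optimal.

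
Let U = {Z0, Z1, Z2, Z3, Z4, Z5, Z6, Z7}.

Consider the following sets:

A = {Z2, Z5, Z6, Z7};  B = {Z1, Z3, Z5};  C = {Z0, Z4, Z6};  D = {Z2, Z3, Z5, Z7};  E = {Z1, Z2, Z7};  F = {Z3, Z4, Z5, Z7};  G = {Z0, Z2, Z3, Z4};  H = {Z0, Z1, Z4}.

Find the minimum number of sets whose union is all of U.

3

Take {B, C, E}. Their union is {Z0, Z1, Z2, Z3, Z4, Z5, Z6, Z7}, which is all 8 points.
No 2 of the 8 sets cover everything (all 28 combinations miss at least one point), so 3 is optimal.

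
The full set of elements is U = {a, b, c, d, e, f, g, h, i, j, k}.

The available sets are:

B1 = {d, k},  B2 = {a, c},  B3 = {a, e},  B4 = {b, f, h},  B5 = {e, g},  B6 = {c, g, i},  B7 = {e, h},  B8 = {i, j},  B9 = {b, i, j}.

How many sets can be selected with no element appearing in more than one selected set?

B1, B2, B4, B5, B8 are pairwise disjoint (B1={d,k}; B2={a,c}; B4={b,f,h}; B5={e,g}; B8={i,j}).
Every remaining set overlaps one of these, and no 6 of the listed sets are pairwise disjoint, so 5 is the maximum.

5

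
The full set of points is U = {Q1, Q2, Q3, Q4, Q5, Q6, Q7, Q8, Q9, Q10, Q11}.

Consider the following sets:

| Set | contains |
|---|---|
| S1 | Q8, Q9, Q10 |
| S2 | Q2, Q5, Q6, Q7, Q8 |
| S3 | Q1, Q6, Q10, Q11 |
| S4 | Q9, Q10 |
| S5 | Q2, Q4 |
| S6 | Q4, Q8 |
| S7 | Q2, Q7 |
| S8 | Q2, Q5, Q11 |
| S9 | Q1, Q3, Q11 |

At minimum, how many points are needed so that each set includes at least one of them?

Take H = {Q4, Q7, Q9, Q11}. Each listed set contains at least one of these, so H is a hitting set of size 4.
The sets S4, S6, S7, S9 are pairwise disjoint, so any hitting set needs a separate point for each — at least 4. Hence 4 is optimal.

4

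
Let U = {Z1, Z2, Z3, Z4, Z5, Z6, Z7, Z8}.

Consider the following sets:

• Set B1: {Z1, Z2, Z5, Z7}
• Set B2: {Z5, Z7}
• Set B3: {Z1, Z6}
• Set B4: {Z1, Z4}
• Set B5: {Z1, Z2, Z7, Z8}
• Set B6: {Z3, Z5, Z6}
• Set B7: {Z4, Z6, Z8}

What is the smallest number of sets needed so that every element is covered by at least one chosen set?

B5 and B6 and B7 together: B5 ∪ B6 ∪ B7 = {Z1, Z2, Z3, Z4, Z5, Z6, Z7, Z8} — every element is covered.
Only B6 contains Z3, so B6 is forced; the remaining 5 elements need at least 2 more sets (each remaining set adds at most 4) — so at least 3 sets are needed, and 3 is optimal.

3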